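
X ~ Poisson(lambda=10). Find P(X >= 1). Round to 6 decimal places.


P(X>=1) = 1 - P(X<=0) = 1 - (e^(-10)*10^0/0!)
≈ 1 - 0.0000453999 = 0.9999546001
≈ 0.999955

0.999955


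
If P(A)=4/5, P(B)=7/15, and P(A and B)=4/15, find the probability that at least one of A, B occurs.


P(A∪B) = P(A) + P(B) - P(A∩B)
= 4/5 + 7/15 - 4/15 = 1

1


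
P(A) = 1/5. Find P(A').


P(A') = 1 - P(A) = 1 - 1/5 = 4/5

4/5


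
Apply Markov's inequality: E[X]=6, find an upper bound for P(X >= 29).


Markov: P(X >= a) <= E[X]/a
P(X >= 29) <= 6/29

6/29


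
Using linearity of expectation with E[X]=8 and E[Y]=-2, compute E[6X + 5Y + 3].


E[6X + 5Y + 3] = 6*E[X] + 5*E[Y] + 3
= (6)*(8) + (5)*(-2) + (3)
= 48 - 10 + 3 = 41

41


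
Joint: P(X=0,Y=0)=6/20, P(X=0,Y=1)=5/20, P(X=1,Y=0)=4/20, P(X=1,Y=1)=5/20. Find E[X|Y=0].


P(Y=0) = 10/20
E[X|Y=0] = (0*6 + 1*4)/10 = 4/10 = 2/5

2/5


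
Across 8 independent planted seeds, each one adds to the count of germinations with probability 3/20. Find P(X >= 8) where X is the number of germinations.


P(X>=8) = P(X=8)
= 6561/25600000000
= 6561/25600000000

6561/25600000000


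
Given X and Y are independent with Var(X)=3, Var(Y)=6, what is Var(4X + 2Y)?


Independence => Cov(X,Y)=0
Var(4X + 2Y) = 4^2*Var(X) + 2^2*Var(Y)
= 16*3 + 4*6 = 72

72


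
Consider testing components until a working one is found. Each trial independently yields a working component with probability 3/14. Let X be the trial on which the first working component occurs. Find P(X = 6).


P(X=6) = (1-p)^5 * p = (11/14)^5 * 3/14
= 161051/537824 * 3/14 = 483153/7529536

483153/7529536


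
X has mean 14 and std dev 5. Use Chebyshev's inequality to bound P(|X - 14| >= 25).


k = 25/5 = 5
Chebyshev: P(|X-mu| >= k*sigma) <= 1/k^2 = 1/5^2 = 1/25

1/25


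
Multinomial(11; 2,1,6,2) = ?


11! = 39916800
Denominator: 2!=2 * 1!=1 * 6!=720 * 2!=2
Coefficient = 39916800 / 2880 = 13860

13860


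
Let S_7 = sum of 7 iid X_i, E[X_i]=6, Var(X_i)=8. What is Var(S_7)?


By independence, Var(S_n) = n*Var(X_1) = 7*8 = 56

56


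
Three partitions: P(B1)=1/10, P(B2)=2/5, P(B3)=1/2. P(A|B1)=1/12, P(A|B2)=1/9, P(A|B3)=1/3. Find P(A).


P(A) = P(A|B1)P(B1) + P(A|B2)P(B2) + P(A|B3)P(B3)
= 1/12*1/10 + 1/9*2/5 + 1/3*1/2
= 1/120 + 2/45 + 1/6 = 79/360

79/360


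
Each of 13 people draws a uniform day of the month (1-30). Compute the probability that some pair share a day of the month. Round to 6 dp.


P(all different) = prod((30-i)/30 for i=0..12) = 0.046775
P(at least one match) = 1 - 0.046775 = 0.953225

0.953225


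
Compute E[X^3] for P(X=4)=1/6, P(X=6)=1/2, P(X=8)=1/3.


E[X^3] = sum(g(x)*P(x))
= 64*1/6 + 216*1/2 + 512*1/3
= 868/3

868/3


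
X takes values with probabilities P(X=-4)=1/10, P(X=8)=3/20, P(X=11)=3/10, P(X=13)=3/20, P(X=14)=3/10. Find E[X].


E[X] = sum(x * P(x))
= -4*1/10 + 8*3/20 + 11*3/10 + 13*3/20 + 14*3/10
= 41/4

41/4


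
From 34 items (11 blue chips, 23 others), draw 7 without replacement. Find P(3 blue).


P(X=3) = C(11,3)*C(23,4) / C(34,7)
= 165*8855 / 5379616
= 1461075/5379616 = 132825/489056

132825/489056


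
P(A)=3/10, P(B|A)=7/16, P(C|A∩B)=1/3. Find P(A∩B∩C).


P(A∩B∩C) = P(A) * P(B|A) * P(C|A∩B)
= 3/10 * 7/16 * 1/3
= 21/160 * 1/3 = 7/160

7/160


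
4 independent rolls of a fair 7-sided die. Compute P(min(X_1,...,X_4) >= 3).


P(min >= 3) = P(all X_i >= 3) = (P(X_1 >= 3))^4
= (5/7)^4 = 625/2401

625/2401


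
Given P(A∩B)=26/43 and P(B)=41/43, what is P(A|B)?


P(A|B) = P(A∩B)/P(B) = (26/43)/(41/43) = 26/41

26/41


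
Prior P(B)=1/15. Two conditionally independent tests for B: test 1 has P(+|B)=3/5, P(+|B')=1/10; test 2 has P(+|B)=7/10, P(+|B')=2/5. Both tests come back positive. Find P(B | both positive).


After test 1: P(+) = 3/5*1/15 + 1/10*14/15 = 2/15
P(B|+) = (1/25)/(2/15) = 3/10
After test 2 (use post1 as new prior): P(+) = 7/10*3/10 + 2/5*7/10 = 49/100
P(B|+,+) = (21/100)/(49/100) = 3/7

3/7


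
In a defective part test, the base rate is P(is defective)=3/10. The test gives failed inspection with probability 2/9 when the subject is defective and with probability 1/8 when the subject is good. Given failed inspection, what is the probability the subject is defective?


P(A) = P(A|B)P(B) + P(A|B')P(B') = 2/9*3/10 + 1/8*7/10 = 37/240
P(B|A) = P(A|B)P(B)/P(A) = (1/15)/(37/240) = 16/37

16/37


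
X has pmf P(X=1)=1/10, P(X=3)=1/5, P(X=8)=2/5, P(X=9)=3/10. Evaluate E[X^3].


E[X^3] = sum(x^3 * P(x))
= 1*1/10 + 27*1/5 + 512*2/5 + 729*3/10
= 429

429


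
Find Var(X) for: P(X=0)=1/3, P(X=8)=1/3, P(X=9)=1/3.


E[X] = 17/3, E[X^2] = 145/3
Var(X) = E[X^2] - (E[X])^2 = 145/3 - (17/3)^2 = 146/9

146/9


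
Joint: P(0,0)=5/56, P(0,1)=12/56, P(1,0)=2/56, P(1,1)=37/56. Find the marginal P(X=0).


P(X=0) = P(0,0)+P(0,1) = 5/56 + 12/56 = 17/56

17/56


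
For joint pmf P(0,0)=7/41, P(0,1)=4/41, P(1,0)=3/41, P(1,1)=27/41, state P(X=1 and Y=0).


Read from table: P(X=1, Y=0) = 3/41

3/41


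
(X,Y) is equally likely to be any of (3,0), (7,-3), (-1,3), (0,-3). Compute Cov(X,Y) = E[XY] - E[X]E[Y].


E[X]=9/4, E[Y]=-3/4, E[XY]=-6
Cov(X,Y) = E[XY] - E[X]E[Y] = -6 - 9/4*-3/4 = -69/16

-69/16


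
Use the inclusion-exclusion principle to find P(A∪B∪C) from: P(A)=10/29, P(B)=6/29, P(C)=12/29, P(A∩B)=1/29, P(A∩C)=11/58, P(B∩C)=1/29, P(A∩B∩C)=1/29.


P(A∪B∪C) = P(A)+P(B)+P(C) - P(AB)-P(AC)-P(BC) + P(ABC)
= 10/29+6/29+12/29 - 1/29-11/58-1/29 + 1/29
= 43/58

43/58


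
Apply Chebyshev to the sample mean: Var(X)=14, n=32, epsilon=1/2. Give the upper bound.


Var(Xbar) = Var(X)/n = 14/32
Chebyshev: P(|Xbar-mu| >= 1/2) <= Var(Xbar)/(1/2)^2 = (7/16)/(1/4) = 7/4
Bound exceeds 1, so trivial bound: 1

1


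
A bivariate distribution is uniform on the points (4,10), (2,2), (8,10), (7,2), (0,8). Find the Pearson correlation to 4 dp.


Cov(X,Y) = 0.7200, Var(X) = 8.9600, Var(Y) = 13.4400
rho = Cov/(sqrt(VarX)*sqrt(VarY)) = 0.0656

0.0656


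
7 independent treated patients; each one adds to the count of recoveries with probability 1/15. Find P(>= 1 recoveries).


P(at least one) = 1 - P(none)
P(none) = (1 - 1/15)^7 = (14/15)^7 = 105413504/170859375
P(at least one) = 1 - 105413504/170859375 = 65445871/170859375

65445871/170859375


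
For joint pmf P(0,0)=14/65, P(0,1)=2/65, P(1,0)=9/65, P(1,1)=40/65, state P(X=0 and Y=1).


Read from table: P(X=0, Y=1) = 2/65

2/65


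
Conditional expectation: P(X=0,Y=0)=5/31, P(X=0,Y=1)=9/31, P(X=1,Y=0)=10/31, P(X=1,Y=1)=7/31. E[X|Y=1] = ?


P(Y=1) = 16/31
E[X|Y=1] = (0*9 + 1*7)/16 = 7/16

7/16


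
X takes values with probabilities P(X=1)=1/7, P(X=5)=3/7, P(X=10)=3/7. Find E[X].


E[X] = sum(x * P(x))
= 1*1/7 + 5*3/7 + 10*3/7
= 46/7

46/7


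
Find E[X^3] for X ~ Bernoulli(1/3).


For Bernoulli: X in {0,1}
E[X^3] = 0^3*(1-1/3) + 1^3*1/3 = 1/3

1/3


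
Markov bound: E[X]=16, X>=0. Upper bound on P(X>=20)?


Markov: P(X >= a) <= E[X]/a
P(X >= 20) <= 16/20 = 4/5

4/5


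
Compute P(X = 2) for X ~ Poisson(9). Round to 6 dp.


P(X=2) = e^(-9) * 9^2 / 2!
≈ 0.0001234098041 * 81 / 2
≈ 0.004998

0.004998


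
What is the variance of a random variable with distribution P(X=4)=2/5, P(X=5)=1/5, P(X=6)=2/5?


E[X] = 5, E[X^2] = 129/5
Var(X) = E[X^2] - (E[X])^2 = 129/5 - (5)^2 = 4/5

4/5


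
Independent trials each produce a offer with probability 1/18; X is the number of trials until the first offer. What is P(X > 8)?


P(X > 8) = P(first 8 trials all fail) = (1-p)^8 = (17/18)^8 = 6975757441/11019960576

6975757441/11019960576


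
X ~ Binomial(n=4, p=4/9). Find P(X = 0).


P(X=0) = C(4,0) * p^0 * (1-p)^4
= 1 * 1 * 625/6561
= 625/6561

625/6561


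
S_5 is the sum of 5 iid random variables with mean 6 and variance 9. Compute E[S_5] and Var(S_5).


E[S_n] = n*mu = 5*6 = 30
Var(S_n) = n*sigma^2 = 5*9 = 45

E[S_5]=30, Var(S_5)=45


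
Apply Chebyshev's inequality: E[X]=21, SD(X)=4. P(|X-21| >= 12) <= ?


k = 12/4 = 3
Chebyshev: P(|X-mu| >= k*sigma) <= 1/k^2 = 1/3^2 = 1/9

1/9


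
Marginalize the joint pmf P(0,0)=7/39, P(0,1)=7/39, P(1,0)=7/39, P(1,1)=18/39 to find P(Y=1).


P(Y=1) = P(0,1)+P(1,1) = 7/39 + 18/39 = 25/39

25/39


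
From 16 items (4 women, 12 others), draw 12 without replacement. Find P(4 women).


P(X=4) = C(4,4)*C(12,8) / C(16,12)
= 1*495 / 1820
= 495/1820 = 99/364

99/364


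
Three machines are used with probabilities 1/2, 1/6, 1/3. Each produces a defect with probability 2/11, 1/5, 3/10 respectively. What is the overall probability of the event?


P(A) = P(A|B1)P(B1) + P(A|B2)P(B2) + P(A|B3)P(B3)
= 2/11*1/2 + 1/5*1/6 + 3/10*1/3
= 1/11 + 1/30 + 1/10 = 37/165

37/165


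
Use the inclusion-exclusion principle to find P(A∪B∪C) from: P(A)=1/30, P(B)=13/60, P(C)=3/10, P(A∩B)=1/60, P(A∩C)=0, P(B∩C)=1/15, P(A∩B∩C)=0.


P(A∪B∪C) = P(A)+P(B)+P(C) - P(AB)-P(AC)-P(BC) + P(ABC)
= 1/30+13/60+3/10 - 1/60-0-1/15 + 0
= 7/15

7/15


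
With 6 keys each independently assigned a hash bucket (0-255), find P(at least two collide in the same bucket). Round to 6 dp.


P(all different) = prod((256-i)/256 for i=0..5) = 0.942690
P(at least one match) = 1 - 0.942690 = 0.057310

0.057310


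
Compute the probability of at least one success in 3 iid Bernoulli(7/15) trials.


P(at least one) = 1 - P(none)
P(none) = (1 - 7/15)^3 = (8/15)^3 = 512/3375
P(at least one) = 1 - 512/3375 = 2863/3375

2863/3375


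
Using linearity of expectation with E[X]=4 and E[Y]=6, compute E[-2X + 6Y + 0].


E[-2X + 6Y + 0] = -2*E[X] + 6*E[Y] + 0
= (-2)*(4) + (6)*(6) + (0)
= -8 + 36 + 0 = 28

28


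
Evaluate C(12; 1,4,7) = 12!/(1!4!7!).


12! = 479001600
Denominator: 1!=1 * 4!=24 * 7!=5040
Coefficient = 479001600 / 120960 = 3960

3960


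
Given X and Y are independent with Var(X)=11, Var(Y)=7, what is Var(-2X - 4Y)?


Independence => Cov(X,Y)=0
Var(-2X - 4Y) = (-2)^2*Var(X) + (-4)^2*Var(Y)
= 4*11 + 16*7 = 156

156


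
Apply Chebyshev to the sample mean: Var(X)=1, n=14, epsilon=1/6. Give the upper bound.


Var(Xbar) = Var(X)/n = 1/14
Chebyshev: P(|Xbar-mu| >= 1/6) <= Var(Xbar)/(1/6)^2 = (1/14)/(1/36) = 18/7
Bound exceeds 1, so trivial bound: 1

1


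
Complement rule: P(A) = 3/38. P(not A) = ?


P(A') = 1 - P(A) = 1 - 3/38 = 35/38

35/38


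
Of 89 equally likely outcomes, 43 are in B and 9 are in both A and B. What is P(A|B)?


P(A|B) = P(A∩B)/P(B) = (9/89)/(43/89) = 9/43

9/43


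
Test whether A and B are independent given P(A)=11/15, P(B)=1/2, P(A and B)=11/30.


P(A)*P(B) = 11/15*1/2 = 11/30
P(A∩B) = 11/30, which equals P(A)P(B), so independent

Yes, A and B are independent


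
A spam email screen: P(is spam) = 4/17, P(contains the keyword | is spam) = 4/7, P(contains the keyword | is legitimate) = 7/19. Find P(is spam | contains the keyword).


P(A) = P(A|B)P(B) + P(A|B')P(B') = 4/7*4/17 + 7/19*13/17 = 941/2261
P(B|A) = P(A|B)P(B)/P(A) = (16/119)/(941/2261) = 304/941

304/941


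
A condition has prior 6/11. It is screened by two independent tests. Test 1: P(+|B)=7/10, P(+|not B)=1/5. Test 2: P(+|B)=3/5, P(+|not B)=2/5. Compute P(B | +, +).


After test 1: P(+) = 7/10*6/11 + 1/5*5/11 = 26/55
P(B|+) = (21/55)/(26/55) = 21/26
After test 2 (use post1 as new prior): P(+) = 3/5*21/26 + 2/5*5/26 = 73/130
P(B|+,+) = (63/130)/(73/130) = 63/73

63/73


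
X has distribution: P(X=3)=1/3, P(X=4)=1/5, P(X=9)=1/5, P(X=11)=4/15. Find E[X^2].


E[X^2] = sum(g(x)*P(x))
= 9*1/3 + 16*1/5 + 81*1/5 + 121*4/15
= 164/3

164/3


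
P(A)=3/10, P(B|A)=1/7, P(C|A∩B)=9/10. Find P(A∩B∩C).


P(A∩B∩C) = P(A) * P(B|A) * P(C|A∩B)
= 3/10 * 1/7 * 9/10
= 3/70 * 9/10 = 27/700

27/700


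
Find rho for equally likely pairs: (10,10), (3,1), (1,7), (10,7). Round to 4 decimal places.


Cov(X,Y) = 7.5000, Var(X) = 16.5000, Var(Y) = 10.6875
rho = Cov/(sqrt(VarX)*sqrt(VarY)) = 0.5648

0.5648


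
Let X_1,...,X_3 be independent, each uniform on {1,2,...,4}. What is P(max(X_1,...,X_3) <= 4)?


P(max <= 4) = P(all X_i <= 4) = (P(X_1 <= 4))^3
= (4/4)^3 = 1^3 = 1

1


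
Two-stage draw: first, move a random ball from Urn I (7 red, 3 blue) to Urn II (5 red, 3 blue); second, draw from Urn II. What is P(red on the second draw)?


P(transfer red) = 7/10; P(transfer blue) = 3/10
If red transferred: Urn II has 6 red of 9, so P(red|red moved) = 2/3
If blue transferred: Urn II has 5 red of 9, so P(red|blue moved) = 5/9
By total probability: P(red) = 7/10*2/3 + 3/10*5/9 = 19/30

19/30


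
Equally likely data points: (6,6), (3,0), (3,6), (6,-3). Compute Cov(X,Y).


E[X]=9/2, E[Y]=9/4, E[XY]=9
Cov(X,Y) = E[XY] - E[X]E[Y] = 9 - 9/2*9/4 = -9/8

-9/8


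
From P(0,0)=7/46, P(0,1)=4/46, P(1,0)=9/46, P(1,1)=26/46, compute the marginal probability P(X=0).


P(X=0) = P(0,0)+P(0,1) = 7/46 + 4/46 = 11/46

11/46


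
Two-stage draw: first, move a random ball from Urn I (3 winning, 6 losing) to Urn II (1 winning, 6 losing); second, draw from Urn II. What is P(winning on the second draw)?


P(transfer winning) = 3/9 = 1/3; P(transfer losing) = 2/3
If winning transferred: Urn II has 2 winning of 8, so P(winning|winning moved) = 1/4
If losing transferred: Urn II has 1 winning of 8, so P(winning|losing moved) = 1/8
By total probability: P(winning) = 1/3*1/4 + 2/3*1/8 = 1/6

1/6


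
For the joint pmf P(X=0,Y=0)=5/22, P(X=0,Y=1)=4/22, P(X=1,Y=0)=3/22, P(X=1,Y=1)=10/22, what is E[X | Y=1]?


P(Y=1) = 14/22
E[X|Y=1] = (0*4 + 1*10)/14 = 10/14 = 5/7

5/7


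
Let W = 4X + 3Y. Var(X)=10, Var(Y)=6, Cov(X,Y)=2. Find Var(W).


Var(4X + 3Y) = 4^2*Var(X) + 3^2*Var(Y) + 2*4*3*Cov(X,Y)
= 16*10 + 9*6 + 24*2
= 160 + 54 + 48 = 262

262


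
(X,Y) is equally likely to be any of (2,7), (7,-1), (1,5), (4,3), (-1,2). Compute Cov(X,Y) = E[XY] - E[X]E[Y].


E[X]=13/5, E[Y]=16/5, E[XY]=22/5
Cov(X,Y) = E[XY] - E[X]E[Y] = 22/5 - 13/5*16/5 = -98/25

-98/25


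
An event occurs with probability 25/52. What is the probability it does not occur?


P(A') = 1 - P(A) = 1 - 25/52 = 27/52

27/52


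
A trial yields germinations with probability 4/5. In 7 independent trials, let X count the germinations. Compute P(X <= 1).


P(X<=1) = P(X=0) + P(X=1)
= 1/78125 + 28/78125
= 29/78125

29/78125


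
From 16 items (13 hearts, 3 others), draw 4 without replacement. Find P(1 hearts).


P(X=1) = C(13,1)*C(3,3) / C(16,4)
= 13*1 / 1820
= 13/1820 = 1/140

1/140


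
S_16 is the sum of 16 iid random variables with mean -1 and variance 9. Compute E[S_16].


E[S_n] = n*E[X_1] = 16*-1 = -16

-16


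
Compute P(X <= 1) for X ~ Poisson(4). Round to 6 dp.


P(X<=1) = e^(-4)*4^0/0! + e^(-4)*4^1/1!
≈ 0.0183156389 + 0.0732625556
= 0.0915781945
≈ 0.091578

0.091578


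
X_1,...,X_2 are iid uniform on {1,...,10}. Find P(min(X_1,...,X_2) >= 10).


P(min >= 10) = P(all X_i >= 10) = (P(X_1 >= 10))^2
= (1/10)^2 = 1/100

1/100


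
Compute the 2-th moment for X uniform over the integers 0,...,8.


E[X^2] = (1/9) * sum(x^2 for x=0..8)
= 204/9 = 68/3

68/3


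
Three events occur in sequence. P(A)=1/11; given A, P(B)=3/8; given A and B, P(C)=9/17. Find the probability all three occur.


P(A∩B∩C) = P(A) * P(B|A) * P(C|A∩B)
= 1/11 * 3/8 * 9/17
= 3/88 * 9/17 = 27/1496

27/1496


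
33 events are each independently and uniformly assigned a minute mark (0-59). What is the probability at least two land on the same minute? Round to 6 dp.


P(all different) = prod((60-i)/60 for i=0..32) = 0.000016
P(at least one match) = 1 - 0.000016 = 0.999984

0.999984


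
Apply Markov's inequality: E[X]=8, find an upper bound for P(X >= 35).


Markov: P(X >= a) <= E[X]/a
P(X >= 35) <= 8/35

8/35


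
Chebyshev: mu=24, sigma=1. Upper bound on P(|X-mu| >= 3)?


k = 3/1 = 3
Chebyshev: P(|X-mu| >= k*sigma) <= 1/k^2 = 1/3^2 = 1/9

1/9


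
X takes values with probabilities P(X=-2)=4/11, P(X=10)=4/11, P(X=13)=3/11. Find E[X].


E[X] = sum(x * P(x))
= -2*4/11 + 10*4/11 + 13*3/11
= 71/11

71/11


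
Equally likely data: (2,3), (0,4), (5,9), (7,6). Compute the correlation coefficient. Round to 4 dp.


Cov(X,Y) = 4.0000, Var(X) = 7.2500, Var(Y) = 5.2500
rho = Cov/(sqrt(VarX)*sqrt(VarY)) = 0.6484

0.6484


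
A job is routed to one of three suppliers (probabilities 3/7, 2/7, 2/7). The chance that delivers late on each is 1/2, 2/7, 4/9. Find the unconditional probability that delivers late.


P(A) = P(A|B1)P(B1) + P(A|B2)P(B2) + P(A|B3)P(B3)
= 1/2*3/7 + 2/7*2/7 + 4/9*2/7
= 3/14 + 4/49 + 8/63 = 373/882

373/882


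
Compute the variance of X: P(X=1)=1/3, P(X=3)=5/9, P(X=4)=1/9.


E[X] = 22/9, E[X^2] = 64/9
Var(X) = E[X^2] - (E[X])^2 = 64/9 - (22/9)^2 = 92/81

92/81


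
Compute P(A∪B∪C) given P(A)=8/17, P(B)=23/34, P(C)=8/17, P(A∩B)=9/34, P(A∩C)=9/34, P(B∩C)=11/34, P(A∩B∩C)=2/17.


P(A∪B∪C) = P(A)+P(B)+P(C) - P(AB)-P(AC)-P(BC) + P(ABC)
= 8/17+23/34+8/17 - 9/34-9/34-11/34 + 2/17
= 15/17

15/17


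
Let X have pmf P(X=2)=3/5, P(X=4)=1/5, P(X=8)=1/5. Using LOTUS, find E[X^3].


E[X^3] = sum(g(x)*P(x))
= 8*3/5 + 64*1/5 + 512*1/5
= 120

120


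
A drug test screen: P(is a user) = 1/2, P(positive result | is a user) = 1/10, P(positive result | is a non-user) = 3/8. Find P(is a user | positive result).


P(A) = P(A|B)P(B) + P(A|B')P(B') = 1/10*1/2 + 3/8*1/2 = 19/80
P(B|A) = P(A|B)P(B)/P(A) = (1/20)/(19/80) = 4/19

4/19


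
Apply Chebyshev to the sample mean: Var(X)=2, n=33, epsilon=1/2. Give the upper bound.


Var(Xbar) = Var(X)/n = 2/33
Chebyshev: P(|Xbar-mu| >= 1/2) <= Var(Xbar)/(1/2)^2 = (2/33)/(1/4) = 8/33

8/33


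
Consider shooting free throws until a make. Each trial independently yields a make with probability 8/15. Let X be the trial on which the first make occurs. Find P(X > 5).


P(X > 5) = P(first 5 trials all fail) = (1-p)^5 = (7/15)^5 = 16807/759375

16807/759375


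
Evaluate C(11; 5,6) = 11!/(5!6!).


11! = 39916800
Denominator: 5!=120 * 6!=720
Coefficient = 39916800 / 86400 = 462

462


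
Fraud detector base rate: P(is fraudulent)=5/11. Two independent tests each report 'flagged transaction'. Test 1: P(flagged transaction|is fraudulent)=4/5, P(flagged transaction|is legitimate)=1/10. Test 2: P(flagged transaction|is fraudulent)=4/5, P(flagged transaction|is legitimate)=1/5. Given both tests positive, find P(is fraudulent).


After test 1: P(+) = 4/5*5/11 + 1/10*6/11 = 23/55
P(B|+) = (4/11)/(23/55) = 20/23
After test 2 (use post1 as new prior): P(+) = 4/5*20/23 + 1/5*3/23 = 83/115
P(B|+,+) = (16/23)/(83/115) = 80/83

80/83


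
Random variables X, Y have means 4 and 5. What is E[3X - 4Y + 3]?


E[3X - 4Y + 3] = 3*E[X] - 4*E[Y] + 3
= (3)*(4) + (-4)*(5) + (3)
= 12 - 20 + 3 = -5

-5


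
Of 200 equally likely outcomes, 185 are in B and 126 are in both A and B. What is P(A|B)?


P(A|B) = P(A∩B)/P(B) = (126/200)/(185/200) = 126/185

126/185


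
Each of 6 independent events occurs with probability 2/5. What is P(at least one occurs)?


P(at least one) = 1 - P(none)
P(none) = (1 - 2/5)^6 = (3/5)^6 = 729/15625
P(at least one) = 1 - 729/15625 = 14896/15625

14896/15625


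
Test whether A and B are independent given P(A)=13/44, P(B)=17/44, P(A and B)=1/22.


P(A)*P(B) = 13/44*17/44 = 221/1936
P(A∩B) = 1/22 != 221/1936, so not independent

No, A and B are not independent


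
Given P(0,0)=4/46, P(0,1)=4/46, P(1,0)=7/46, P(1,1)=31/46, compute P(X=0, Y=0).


Read from table: P(X=0, Y=0) = 4/46 = 2/23

2/23


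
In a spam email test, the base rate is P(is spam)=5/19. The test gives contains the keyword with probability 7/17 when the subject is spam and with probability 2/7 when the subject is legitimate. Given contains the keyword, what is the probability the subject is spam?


P(A) = P(A|B)P(B) + P(A|B')P(B') = 7/17*5/19 + 2/7*14/19 = 103/323
P(B|A) = P(A|B)P(B)/P(A) = (35/323)/(103/323) = 35/103

35/103


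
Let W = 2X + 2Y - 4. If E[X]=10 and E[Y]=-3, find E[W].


E[2X + 2Y - 4] = 2*E[X] + 2*E[Y] - 4
= (2)*(10) + (2)*(-3) + (-4)
= 20 - 6 - 4 = 10

10


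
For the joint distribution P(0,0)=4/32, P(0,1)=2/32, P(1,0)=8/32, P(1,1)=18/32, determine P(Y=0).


P(Y=0) = P(0,0)+P(1,0) = 4/32 + 8/32 = 12/32 = 3/8

3/8


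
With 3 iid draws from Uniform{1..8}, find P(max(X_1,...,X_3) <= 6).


P(max <= 6) = P(all X_i <= 6) = (P(X_1 <= 6))^3
= (6/8)^3 = (3/4)^3 = 27/64

27/64


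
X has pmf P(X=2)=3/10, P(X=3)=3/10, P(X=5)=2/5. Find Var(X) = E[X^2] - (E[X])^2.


E[X] = 7/2, E[X^2] = 139/10
Var(X) = E[X^2] - (E[X])^2 = 139/10 - (7/2)^2 = 33/20

33/20


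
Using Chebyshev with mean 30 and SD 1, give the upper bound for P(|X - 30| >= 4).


k = 4/1 = 4
Chebyshev: P(|X-mu| >= k*sigma) <= 1/k^2 = 1/4^2 = 1/16

1/16


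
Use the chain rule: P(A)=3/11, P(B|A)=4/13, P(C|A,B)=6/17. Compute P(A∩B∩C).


P(A∩B∩C) = P(A) * P(B|A) * P(C|A∩B)
= 3/11 * 4/13 * 6/17
= 12/143 * 6/17 = 72/2431

72/2431


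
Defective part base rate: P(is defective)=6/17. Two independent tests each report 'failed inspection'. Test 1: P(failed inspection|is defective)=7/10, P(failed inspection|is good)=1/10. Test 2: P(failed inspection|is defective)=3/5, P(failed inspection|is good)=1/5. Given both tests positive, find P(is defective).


After test 1: P(+) = 7/10*6/17 + 1/10*11/17 = 53/170
P(B|+) = (21/85)/(53/170) = 42/53
After test 2 (use post1 as new prior): P(+) = 3/5*42/53 + 1/5*11/53 = 137/265
P(B|+,+) = (126/265)/(137/265) = 126/137

126/137


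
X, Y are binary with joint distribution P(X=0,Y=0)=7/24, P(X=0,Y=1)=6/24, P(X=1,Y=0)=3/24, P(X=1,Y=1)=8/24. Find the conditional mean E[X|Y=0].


P(Y=0) = 10/24
E[X|Y=0] = (0*7 + 1*3)/10 = 3/10

3/10


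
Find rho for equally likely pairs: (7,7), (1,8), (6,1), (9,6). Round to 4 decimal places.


Cov(X,Y) = -2.3750, Var(X) = 8.6875, Var(Y) = 7.2500
rho = Cov/(sqrt(VarX)*sqrt(VarY)) = -0.2993

-0.2993


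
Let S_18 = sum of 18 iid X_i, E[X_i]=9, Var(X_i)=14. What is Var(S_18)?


By independence, Var(S_n) = n*Var(X_1) = 18*14 = 252

252


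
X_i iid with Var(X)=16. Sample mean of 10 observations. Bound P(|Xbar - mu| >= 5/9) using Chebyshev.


Var(Xbar) = Var(X)/n = 16/10
Chebyshev: P(|Xbar-mu| >= 5/9) <= Var(Xbar)/(5/9)^2 = (8/5)/(25/81) = 648/125
Bound exceeds 1, so trivial bound: 1

1


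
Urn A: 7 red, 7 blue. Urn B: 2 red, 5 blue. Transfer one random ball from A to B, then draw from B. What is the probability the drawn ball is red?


P(transfer red) = 7/14 = 1/2; P(transfer blue) = 1/2
If red transferred: Urn II has 3 red of 8, so P(red|red moved) = 3/8
If blue transferred: Urn II has 2 red of 8, so P(red|blue moved) = 1/4
By total probability: P(red) = 1/2*3/8 + 1/2*1/4 = 5/16

5/16


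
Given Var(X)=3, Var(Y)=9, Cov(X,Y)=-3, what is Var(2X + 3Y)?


Var(2X + 3Y) = 2^2*Var(X) + 3^2*Var(Y) + 2*2*3*Cov(X,Y)
= 4*3 + 9*9 + 12*(-3)
= 12 + 81 - 36 = 57

57


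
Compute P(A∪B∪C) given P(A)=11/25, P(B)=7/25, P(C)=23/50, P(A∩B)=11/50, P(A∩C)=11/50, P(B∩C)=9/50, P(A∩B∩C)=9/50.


P(A∪B∪C) = P(A)+P(B)+P(C) - P(AB)-P(AC)-P(BC) + P(ABC)
= 11/25+7/25+23/50 - 11/50-11/50-9/50 + 9/50
= 37/50

37/50


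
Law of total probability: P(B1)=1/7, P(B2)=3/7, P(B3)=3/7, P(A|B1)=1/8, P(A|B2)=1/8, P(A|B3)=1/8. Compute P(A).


P(A) = P(A|B1)P(B1) + P(A|B2)P(B2) + P(A|B3)P(B3)
= 1/8*1/7 + 1/8*3/7 + 1/8*3/7
= 1/56 + 3/56 + 3/56 = 1/8

1/8


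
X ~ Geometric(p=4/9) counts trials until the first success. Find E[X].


For geometric (trials until first success), E[X] = 1/p = 1/(4/9) = 9/4

9/4


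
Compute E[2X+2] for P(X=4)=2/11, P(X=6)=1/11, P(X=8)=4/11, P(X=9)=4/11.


E[2X+2] = sum(g(x)*P(x))
= 10*2/11 + 14*1/11 + 18*4/11 + 20*4/11
= 186/11

186/11


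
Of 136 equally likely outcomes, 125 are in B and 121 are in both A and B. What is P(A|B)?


P(A|B) = P(A∩B)/P(B) = (121/136)/(125/136) = 121/125

121/125


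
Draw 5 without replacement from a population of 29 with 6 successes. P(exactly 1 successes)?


P(X=1) = C(6,1)*C(23,4) / C(29,5)
= 6*8855 / 118755
= 53130/118755 = 506/1131

506/1131


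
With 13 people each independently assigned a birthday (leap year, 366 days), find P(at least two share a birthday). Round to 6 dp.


P(all different) = prod((366-i)/366 for i=0..12) = 0.806071
P(at least one match) = 1 - 0.806071 = 0.193929

0.193929


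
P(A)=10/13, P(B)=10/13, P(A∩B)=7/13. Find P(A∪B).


P(A∪B) = P(A) + P(B) - P(A∩B)
= 10/13 + 10/13 - 7/13 = 1

1


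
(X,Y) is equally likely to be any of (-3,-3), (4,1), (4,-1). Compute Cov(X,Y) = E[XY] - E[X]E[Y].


E[X]=5/3, E[Y]=-1, E[XY]=3
Cov(X,Y) = E[XY] - E[X]E[Y] = 3 - 5/3*-1 = 14/3

14/3


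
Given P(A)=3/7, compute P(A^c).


P(A') = 1 - P(A) = 1 - 3/7 = 4/7

4/7


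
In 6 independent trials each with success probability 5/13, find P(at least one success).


P(at least one) = 1 - P(none)
P(none) = (1 - 5/13)^6 = (8/13)^6 = 262144/4826809
P(at least one) = 1 - 262144/4826809 = 4564665/4826809

4564665/4826809


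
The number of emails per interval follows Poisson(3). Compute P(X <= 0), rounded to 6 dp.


P(X<=0) = e^(-3)*3^0/0!
≈ 0.0497870684
≈ 0.049787

0.049787


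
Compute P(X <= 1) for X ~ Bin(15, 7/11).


P(X<=1) = P(X=0) + P(X=1)
= 1073741824/4177248169415651 + 28185722880/4177248169415651
= 29259464704/4177248169415651

29259464704/4177248169415651


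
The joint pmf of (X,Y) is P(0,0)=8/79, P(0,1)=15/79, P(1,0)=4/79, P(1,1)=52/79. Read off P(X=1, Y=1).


Read from table: P(X=1, Y=1) = 52/79

52/79


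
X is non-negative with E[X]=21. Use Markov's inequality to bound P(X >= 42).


Markov: P(X >= a) <= E[X]/a
P(X >= 42) <= 21/42 = 1/2

1/2


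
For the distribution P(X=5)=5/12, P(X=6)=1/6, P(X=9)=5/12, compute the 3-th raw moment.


E[X^3] = sum(x^3 * P(x))
= 125*5/12 + 216*1/6 + 729*5/12
= 2351/6

2351/6


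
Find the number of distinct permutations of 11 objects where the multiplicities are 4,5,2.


11! = 39916800
Denominator: 4!=24 * 5!=120 * 2!=2
Coefficient = 39916800 / 5760 = 6930

6930


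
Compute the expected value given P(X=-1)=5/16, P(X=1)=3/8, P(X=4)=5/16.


E[X] = sum(x * P(x))
= -1*5/16 + 1*3/8 + 4*5/16
= 21/16

21/16


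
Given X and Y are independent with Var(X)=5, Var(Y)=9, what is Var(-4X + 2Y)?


Independence => Cov(X,Y)=0
Var(-4X + 2Y) = (-4)^2*Var(X) + 2^2*Var(Y)
= 16*5 + 4*9 = 116

116


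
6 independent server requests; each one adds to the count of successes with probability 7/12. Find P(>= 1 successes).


P(at least one) = 1 - P(none)
P(none) = (1 - 7/12)^6 = (5/12)^6 = 15625/2985984
P(at least one) = 1 - 15625/2985984 = 2970359/2985984

2970359/2985984


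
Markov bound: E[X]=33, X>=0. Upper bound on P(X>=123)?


Markov: P(X >= a) <= E[X]/a
P(X >= 123) <= 33/123 = 11/41

11/41


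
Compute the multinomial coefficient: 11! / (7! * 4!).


11! = 39916800
Denominator: 7!=5040 * 4!=24
Coefficient = 39916800 / 120960 = 330

330


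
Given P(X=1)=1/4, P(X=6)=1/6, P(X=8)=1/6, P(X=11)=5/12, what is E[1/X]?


E[1/X] = sum(g(x)*P(x))
= 1*1/4 + 1/6*1/6 + 1/8*1/6 + 1/11*5/12
= 533/1584

533/1584


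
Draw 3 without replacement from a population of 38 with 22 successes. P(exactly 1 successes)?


P(X=1) = C(22,1)*C(16,2) / C(38,3)
= 22*120 / 8436
= 2640/8436 = 220/703

220/703


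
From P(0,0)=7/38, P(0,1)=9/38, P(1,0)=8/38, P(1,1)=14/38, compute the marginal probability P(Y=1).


P(Y=1) = P(0,1)+P(1,1) = 9/38 + 14/38 = 23/38

23/38


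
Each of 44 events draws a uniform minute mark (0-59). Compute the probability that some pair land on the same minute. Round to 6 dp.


P(all different) = prod((60-i)/60 for i=0..43) = 0.000000
P(at least one match) = 1 - 0.000000 = 1.000000

1.000000


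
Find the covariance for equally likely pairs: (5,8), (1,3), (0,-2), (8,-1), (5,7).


E[X]=19/5, E[Y]=3, E[XY]=14
Cov(X,Y) = E[XY] - E[X]E[Y] = 14 - 19/5*3 = 13/5

13/5


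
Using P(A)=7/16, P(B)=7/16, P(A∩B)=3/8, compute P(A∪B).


P(A∪B) = P(A) + P(B) - P(A∩B)
= 7/16 + 7/16 - 3/8 = 1/2

1/2


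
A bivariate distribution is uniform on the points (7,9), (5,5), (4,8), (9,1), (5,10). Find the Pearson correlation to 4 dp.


Cov(X,Y) = -3.8000, Var(X) = 3.2000, Var(Y) = 10.6400
rho = Cov/(sqrt(VarX)*sqrt(VarY)) = -0.6512

-0.6512


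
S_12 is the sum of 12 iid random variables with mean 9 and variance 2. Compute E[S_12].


E[S_n] = n*E[X_1] = 12*9 = 108

108


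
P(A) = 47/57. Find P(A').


P(A') = 1 - P(A) = 1 - 47/57 = 10/57

10/57


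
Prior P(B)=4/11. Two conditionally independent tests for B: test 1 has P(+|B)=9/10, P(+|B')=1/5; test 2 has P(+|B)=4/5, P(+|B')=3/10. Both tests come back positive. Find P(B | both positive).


After test 1: P(+) = 9/10*4/11 + 1/5*7/11 = 5/11
P(B|+) = (18/55)/(5/11) = 18/25
After test 2 (use post1 as new prior): P(+) = 4/5*18/25 + 3/10*7/25 = 33/50
P(B|+,+) = (72/125)/(33/50) = 48/55

48/55


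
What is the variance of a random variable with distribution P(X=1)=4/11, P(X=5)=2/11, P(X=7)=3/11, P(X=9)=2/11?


E[X] = 53/11, E[X^2] = 33
Var(X) = E[X^2] - (E[X])^2 = 33 - (53/11)^2 = 1184/121

1184/121


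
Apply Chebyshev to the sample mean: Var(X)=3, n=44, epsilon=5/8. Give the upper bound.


Var(Xbar) = Var(X)/n = 3/44
Chebyshev: P(|Xbar-mu| >= 5/8) <= Var(Xbar)/(5/8)^2 = (3/44)/(25/64) = 48/275

48/275


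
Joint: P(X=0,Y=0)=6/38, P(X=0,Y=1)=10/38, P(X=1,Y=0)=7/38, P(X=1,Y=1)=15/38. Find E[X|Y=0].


P(Y=0) = 13/38
E[X|Y=0] = (0*6 + 1*7)/13 = 7/13

7/13


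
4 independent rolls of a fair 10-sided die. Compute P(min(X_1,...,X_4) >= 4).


P(min >= 4) = P(all X_i >= 4) = (P(X_1 >= 4))^4
= (7/10)^4 = 2401/10000

2401/10000


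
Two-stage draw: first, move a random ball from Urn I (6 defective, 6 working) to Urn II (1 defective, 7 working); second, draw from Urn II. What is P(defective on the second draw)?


P(transfer defective) = 6/12 = 1/2; P(transfer working) = 1/2
If defective transferred: Urn II has 2 defective of 9, so P(defective|defective moved) = 2/9
If working transferred: Urn II has 1 defective of 9, so P(defective|working moved) = 1/9
By total probability: P(defective) = 1/2*2/9 + 1/2*1/9 = 1/6

1/6


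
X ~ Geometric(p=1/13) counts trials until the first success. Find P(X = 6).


P(X=6) = (1-p)^5 * p = (12/13)^5 * 1/13
= 248832/371293 * 1/13 = 248832/4826809

248832/4826809


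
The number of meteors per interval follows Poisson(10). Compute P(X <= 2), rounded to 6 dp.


P(X<=2) = e^(-10)*10^0/0! + e^(-10)*10^1/1! + e^(-10)*10^2/2!
≈ 0.0000453999 + 0.0004539993 + 0.0022699965
= 0.0027693957
≈ 0.002769

0.002769


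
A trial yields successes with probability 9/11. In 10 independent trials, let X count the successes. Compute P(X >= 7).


P(X>=7) = P(X=7) + P(X=8) + P(X=9) + P(X=10)
= 4591650240/25937424601 + 7748409780/25937424601 + 7748409780/25937424601 + 3486784401/25937424601
= 23575254201/25937424601

23575254201/25937424601


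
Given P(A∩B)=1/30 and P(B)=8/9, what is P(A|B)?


P(A|B) = P(A∩B)/P(B) = (3/90)/(80/90) = 3/80

3/80


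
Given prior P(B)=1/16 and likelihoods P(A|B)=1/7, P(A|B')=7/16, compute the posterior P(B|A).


P(A) = P(A|B)P(B) + P(A|B')P(B') = 1/7*1/16 + 7/16*15/16 = 751/1792
P(B|A) = P(A|B)P(B)/P(A) = (1/112)/(751/1792) = 16/751

16/751


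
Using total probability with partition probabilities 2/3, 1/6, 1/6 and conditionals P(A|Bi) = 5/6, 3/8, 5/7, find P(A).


P(A) = P(A|B1)P(B1) + P(A|B2)P(B2) + P(A|B3)P(B3)
= 5/6*2/3 + 3/8*1/6 + 5/7*1/6
= 5/9 + 1/16 + 5/42 = 743/1008

743/1008


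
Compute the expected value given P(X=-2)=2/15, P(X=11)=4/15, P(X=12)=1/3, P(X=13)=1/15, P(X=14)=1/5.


E[X] = sum(x * P(x))
= -2*2/15 + 11*4/15 + 12*1/3 + 13*1/15 + 14*1/5
= 31/3

31/3


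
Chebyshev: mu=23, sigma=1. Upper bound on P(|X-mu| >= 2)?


k = 2/1 = 2
Chebyshev: P(|X-mu| >= k*sigma) <= 1/k^2 = 1/2^2 = 1/4

1/4


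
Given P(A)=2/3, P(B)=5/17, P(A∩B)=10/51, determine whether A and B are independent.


P(A)*P(B) = 2/3*5/17 = 10/51
P(A∩B) = 10/51, which equals P(A)P(B), so independent

Yes, A and B are independent


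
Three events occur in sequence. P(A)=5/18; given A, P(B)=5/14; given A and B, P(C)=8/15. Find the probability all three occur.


P(A∩B∩C) = P(A) * P(B|A) * P(C|A∩B)
= 5/18 * 5/14 * 8/15
= 25/252 * 8/15 = 10/189

10/189


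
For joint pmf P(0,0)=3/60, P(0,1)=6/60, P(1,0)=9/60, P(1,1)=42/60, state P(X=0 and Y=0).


Read from table: P(X=0, Y=0) = 3/60 = 1/20

1/20


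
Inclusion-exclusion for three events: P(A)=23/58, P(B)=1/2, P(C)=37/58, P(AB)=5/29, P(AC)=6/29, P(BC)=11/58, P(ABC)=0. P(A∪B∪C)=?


P(A∪B∪C) = P(A)+P(B)+P(C) - P(AB)-P(AC)-P(BC) + P(ABC)
= 23/58+1/2+37/58 - 5/29-6/29-11/58 + 0
= 28/29

28/29


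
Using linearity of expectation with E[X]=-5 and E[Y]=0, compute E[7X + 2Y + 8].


E[7X + 2Y + 8] = 7*E[X] + 2*E[Y] + 8
= (7)*(-5) + (2)*(0) + (8)
= -35 + 0 + 8 = -27

-27


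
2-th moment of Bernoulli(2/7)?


For Bernoulli: X in {0,1}
E[X^2] = 0^2*(1-2/7) + 1^2*2/7 = 2/7

2/7


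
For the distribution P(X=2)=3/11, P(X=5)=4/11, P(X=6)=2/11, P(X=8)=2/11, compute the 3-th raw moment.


E[X^3] = sum(x^3 * P(x))
= 8*3/11 + 125*4/11 + 216*2/11 + 512*2/11
= 180

180


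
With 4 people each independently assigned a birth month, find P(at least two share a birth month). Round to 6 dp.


P(all different) = prod((12-i)/12 for i=0..3) = 0.572917
P(at least one match) = 1 - 0.572917 = 0.427083

0.427083


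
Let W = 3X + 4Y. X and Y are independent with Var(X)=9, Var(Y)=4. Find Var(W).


Independence => Cov(X,Y)=0
Var(3X + 4Y) = 3^2*Var(X) + 4^2*Var(Y)
= 9*9 + 16*4 = 145

145


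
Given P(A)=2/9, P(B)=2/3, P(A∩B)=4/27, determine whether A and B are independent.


P(A)*P(B) = 2/9*2/3 = 4/27
P(A∩B) = 4/27, which equals P(A)P(B), so independent

Yes, A and B are independent


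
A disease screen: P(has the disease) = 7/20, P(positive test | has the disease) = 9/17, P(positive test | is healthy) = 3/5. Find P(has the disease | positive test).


P(A) = P(A|B)P(B) + P(A|B')P(B') = 9/17*7/20 + 3/5*13/20 = 489/850
P(B|A) = P(A|B)P(B)/P(A) = (63/340)/(489/850) = 105/326

105/326


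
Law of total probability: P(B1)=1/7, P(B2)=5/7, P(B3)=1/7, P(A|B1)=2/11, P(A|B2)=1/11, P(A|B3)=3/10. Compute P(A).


P(A) = P(A|B1)P(B1) + P(A|B2)P(B2) + P(A|B3)P(B3)
= 2/11*1/7 + 1/11*5/7 + 3/10*1/7
= 2/77 + 5/77 + 3/70 = 103/770

103/770


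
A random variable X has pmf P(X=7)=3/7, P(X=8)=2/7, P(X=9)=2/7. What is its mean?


E[X] = sum(x * P(x))
= 7*3/7 + 8*2/7 + 9*2/7
= 55/7

55/7


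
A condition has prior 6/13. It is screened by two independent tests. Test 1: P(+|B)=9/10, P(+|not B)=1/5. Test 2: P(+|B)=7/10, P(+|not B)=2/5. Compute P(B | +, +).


After test 1: P(+) = 9/10*6/13 + 1/5*7/13 = 34/65
P(B|+) = (27/65)/(34/65) = 27/34
After test 2 (use post1 as new prior): P(+) = 7/10*27/34 + 2/5*7/34 = 217/340
P(B|+,+) = (189/340)/(217/340) = 27/31

27/31


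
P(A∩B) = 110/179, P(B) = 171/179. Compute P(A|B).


P(A|B) = P(A∩B)/P(B) = (110/179)/(171/179) = 110/171

110/171


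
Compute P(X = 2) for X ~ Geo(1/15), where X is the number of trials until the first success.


P(X=2) = (1-p)^1 * p = (14/15)^1 * 1/15
= 14/15 * 1/15 = 14/225

14/225


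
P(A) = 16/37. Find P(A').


P(A') = 1 - P(A) = 1 - 16/37 = 21/37

21/37


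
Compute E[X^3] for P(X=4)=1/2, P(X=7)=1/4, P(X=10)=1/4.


E[X^3] = sum(g(x)*P(x))
= 64*1/2 + 343*1/4 + 1000*1/4
= 1471/4

1471/4


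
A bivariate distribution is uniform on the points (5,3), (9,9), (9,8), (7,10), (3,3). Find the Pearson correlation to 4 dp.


Cov(X,Y) = 5.8400, Var(X) = 5.4400, Var(Y) = 9.0400
rho = Cov/(sqrt(VarX)*sqrt(VarY)) = 0.8328

0.8328


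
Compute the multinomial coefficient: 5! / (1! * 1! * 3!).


5! = 120
Denominator: 1!=1 * 1!=1 * 3!=6
Coefficient = 120 / 6 = 20

20


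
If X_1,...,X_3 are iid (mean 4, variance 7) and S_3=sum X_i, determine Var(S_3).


By independence, Var(S_n) = n*Var(X_1) = 3*7 = 21

21


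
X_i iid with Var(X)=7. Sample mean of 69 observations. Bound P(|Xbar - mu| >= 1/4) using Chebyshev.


Var(Xbar) = Var(X)/n = 7/69
Chebyshev: P(|Xbar-mu| >= 1/4) <= Var(Xbar)/(1/4)^2 = (7/69)/(1/16) = 112/69
Bound exceeds 1, so trivial bound: 1

1


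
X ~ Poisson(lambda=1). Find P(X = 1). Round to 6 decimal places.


P(X=1) = e^(-1) * 1^1 / 1!
≈ 0.3678794412 * 1 / 1
≈ 0.367879

0.367879


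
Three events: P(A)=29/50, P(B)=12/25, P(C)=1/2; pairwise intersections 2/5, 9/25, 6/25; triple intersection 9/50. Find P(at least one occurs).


P(A∪B∪C) = P(A)+P(B)+P(C) - P(AB)-P(AC)-P(BC) + P(ABC)
= 29/50+12/25+1/2 - 2/5-9/25-6/25 + 9/50
= 37/50

37/50


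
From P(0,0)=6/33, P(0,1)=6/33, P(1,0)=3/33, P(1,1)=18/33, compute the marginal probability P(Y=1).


P(Y=1) = P(0,1)+P(1,1) = 6/33 + 18/33 = 24/33 = 8/11

8/11


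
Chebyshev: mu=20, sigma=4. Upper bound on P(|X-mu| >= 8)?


k = 8/4 = 2
Chebyshev: P(|X-mu| >= k*sigma) <= 1/k^2 = 1/2^2 = 1/4

1/4


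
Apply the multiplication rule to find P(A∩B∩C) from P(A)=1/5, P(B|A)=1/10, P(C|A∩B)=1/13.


P(A∩B∩C) = P(A) * P(B|A) * P(C|A∩B)
= 1/5 * 1/10 * 1/13
= 1/50 * 1/13 = 1/650

1/650


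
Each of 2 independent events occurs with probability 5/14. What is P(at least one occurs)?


P(at least one) = 1 - P(none)
P(none) = (1 - 5/14)^2 = (9/14)^2 = 81/196
P(at least one) = 1 - 81/196 = 115/196

115/196


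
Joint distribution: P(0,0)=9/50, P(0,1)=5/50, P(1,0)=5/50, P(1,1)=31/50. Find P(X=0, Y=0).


Read from table: P(X=0, Y=0) = 9/50

9/50


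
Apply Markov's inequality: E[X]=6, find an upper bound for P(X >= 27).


Markov: P(X >= a) <= E[X]/a
P(X >= 27) <= 6/27 = 2/9

2/9


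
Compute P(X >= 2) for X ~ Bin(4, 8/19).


P(X>=2) = P(X=2) + P(X=3) + P(X=4)
= 46464/130321 + 22528/130321 + 4096/130321
= 73088/130321

73088/130321


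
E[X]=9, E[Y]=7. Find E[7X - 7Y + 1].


E[7X - 7Y + 1] = 7*E[X] - 7*E[Y] + 1
= (7)*(9) + (-7)*(7) + (1)
= 63 - 49 + 1 = 15

15


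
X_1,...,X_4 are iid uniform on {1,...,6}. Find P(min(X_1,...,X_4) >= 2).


P(min >= 2) = P(all X_i >= 2) = (P(X_1 >= 2))^4
= (5/6)^4 = 625/1296

625/1296


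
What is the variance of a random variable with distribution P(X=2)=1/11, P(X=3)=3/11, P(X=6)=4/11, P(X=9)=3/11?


E[X] = 62/11, E[X^2] = 38
Var(X) = E[X^2] - (E[X])^2 = 38 - (62/11)^2 = 754/121

754/121


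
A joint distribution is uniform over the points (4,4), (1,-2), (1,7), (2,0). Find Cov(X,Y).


E[X]=2, E[Y]=9/4, E[XY]=21/4
Cov(X,Y) = E[XY] - E[X]E[Y] = 21/4 - 2*9/4 = 3/4

3/4


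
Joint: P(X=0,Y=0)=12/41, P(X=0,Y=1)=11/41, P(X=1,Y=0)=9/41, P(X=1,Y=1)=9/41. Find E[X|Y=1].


P(Y=1) = 20/41
E[X|Y=1] = (0*11 + 1*9)/20 = 9/20

9/20


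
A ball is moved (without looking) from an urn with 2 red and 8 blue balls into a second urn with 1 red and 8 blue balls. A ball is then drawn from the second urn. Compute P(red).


P(transfer red) = 2/10 = 1/5; P(transfer blue) = 4/5
If red transferred: Urn II has 2 red of 10, so P(red|red moved) = 1/5
If blue transferred: Urn II has 1 red of 10, so P(red|blue moved) = 1/10
By total probability: P(red) = 1/5*1/5 + 4/5*1/10 = 3/25

3/25


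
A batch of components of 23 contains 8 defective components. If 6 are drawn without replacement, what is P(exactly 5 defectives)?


P(X=5) = C(8,5)*C(15,1) / C(23,6)
= 56*15 / 100947
= 840/100947 = 40/4807

40/4807


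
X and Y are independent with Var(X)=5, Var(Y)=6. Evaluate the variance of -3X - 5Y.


Independence => Cov(X,Y)=0
Var(-3X - 5Y) = (-3)^2*Var(X) + (-5)^2*Var(Y)
= 9*5 + 25*6 = 195

195
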